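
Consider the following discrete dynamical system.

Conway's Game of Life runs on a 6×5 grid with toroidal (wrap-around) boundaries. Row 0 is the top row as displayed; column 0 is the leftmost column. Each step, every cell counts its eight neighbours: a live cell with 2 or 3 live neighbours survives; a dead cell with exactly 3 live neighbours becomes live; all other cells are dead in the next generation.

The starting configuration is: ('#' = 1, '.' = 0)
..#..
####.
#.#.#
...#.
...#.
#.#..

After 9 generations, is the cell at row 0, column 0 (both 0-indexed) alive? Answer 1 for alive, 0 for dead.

0) ..#..
####.
#.#.#
...#.
...#.
#.#..
1) #...#
#....
#....
..##.
..###
.###.
2) #.###
##...
.#..#
.##..
....#
.#...
3) ..###
.....
.....
.###.
###..
.##..
4) .###.
...#.
..#..
#..#.
#....
....#
5) ..###
.#.#.
..###
.#..#
#....
#####
6) .....
##...
.#..#
.##.#
.....
.....
7) .....
##...
...##
.###.
.....
.....
8) .....
#...#
...##
..###
..#..
.....
9) .....
#..##
..#..
..#.#
..#..
.....

0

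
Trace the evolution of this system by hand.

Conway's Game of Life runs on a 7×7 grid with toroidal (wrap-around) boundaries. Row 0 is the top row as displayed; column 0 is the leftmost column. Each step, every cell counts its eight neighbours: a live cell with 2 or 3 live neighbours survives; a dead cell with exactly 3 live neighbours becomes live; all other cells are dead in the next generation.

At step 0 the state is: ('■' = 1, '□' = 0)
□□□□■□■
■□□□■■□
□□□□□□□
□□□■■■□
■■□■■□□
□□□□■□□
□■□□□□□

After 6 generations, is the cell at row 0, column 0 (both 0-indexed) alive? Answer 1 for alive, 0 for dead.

0) □□□□■□■
■□□□■■□
□□□□□□□
□□□■■■□
■■□■■□□
□□□□■□□
□■□□□□□
1) ■□□□■□■
□□□□■■■
□□□■□□■
□□■■□■□
□□■□□□□
■■■■■□□
□□□□□■□
2) ■□□□■□□
□□□■■□□
□□■■□□■
□□■■■□□
□□□□□□□
□■■■■□□
□□■□□■□
3) □□□□■■□
□□■□■■□
□□□□□■□
□□■□■□□
□■□□□□□
□■■■■□□
□□■□□■□
4) □□□□□□■
□□□■□□■
□□□□□■□
□□□□□□□
□■□□■□□
□■□■■□□
□■■□□■□
5) ■□■□□■■
□□□□□■■
□□□□□□□
□□□□□□□
□□■■■□□
■■□■■■□
■■■■■■□
6) □□■□□□□
■□□□□■□
□□□□□□□
□□□■□□□
□■■□□■□
■□□□□□□
□□□□□□□

0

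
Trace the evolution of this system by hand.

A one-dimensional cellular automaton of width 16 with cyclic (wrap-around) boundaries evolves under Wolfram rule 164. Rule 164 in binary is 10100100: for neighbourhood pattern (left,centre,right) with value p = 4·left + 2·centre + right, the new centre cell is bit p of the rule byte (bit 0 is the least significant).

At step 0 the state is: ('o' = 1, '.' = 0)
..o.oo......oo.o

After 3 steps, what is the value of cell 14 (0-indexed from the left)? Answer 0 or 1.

0

step 0: ..o.oo......oo.o
step 1: ..oo..........oo
step 2: ................
step 3: ................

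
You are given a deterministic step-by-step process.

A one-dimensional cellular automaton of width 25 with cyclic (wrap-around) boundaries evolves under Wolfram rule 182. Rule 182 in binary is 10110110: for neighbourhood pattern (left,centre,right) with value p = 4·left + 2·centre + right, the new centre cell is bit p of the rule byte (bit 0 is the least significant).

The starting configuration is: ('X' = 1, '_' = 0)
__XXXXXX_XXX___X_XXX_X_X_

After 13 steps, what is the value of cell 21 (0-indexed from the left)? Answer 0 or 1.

[0] __XXXXXX_XXX___X_XXX_X_X_
[1] _X_XXXX_X_X_X_XXX_X_XXXXX
[2] XXX_XX_XXXXXXX_X_XXX_XXX_
[3] _X_X__X_XXXXX_XXX_X_X_X_X
[4] XXXXXXXX_XXX_X_X_XXXXXXXX
[5] XXXXXXX_X_X_XXXXX_XXXXXXX
[6] XXXXXX_XXXXX_XXX_X_XXXXXX
[7] XXXXX_X_XXX_X_X_XXX_XXXXX
[8] XXXX_XXX_X_XXXXX_X_X_XXXX
[9] XXX_X_X_XXX_XXX_XXXXX_XXX
[10] XX_XXXXX_X_X_X_X_XXX_X_XX
[11] X_X_XXX_XXXXXXXXX_X_XXX_X
[12] _XXX_X_X_XXXXXXX_XXX_X_X_
[13] X_X_XXXXX_XXXXX_X_X_XXXXX

1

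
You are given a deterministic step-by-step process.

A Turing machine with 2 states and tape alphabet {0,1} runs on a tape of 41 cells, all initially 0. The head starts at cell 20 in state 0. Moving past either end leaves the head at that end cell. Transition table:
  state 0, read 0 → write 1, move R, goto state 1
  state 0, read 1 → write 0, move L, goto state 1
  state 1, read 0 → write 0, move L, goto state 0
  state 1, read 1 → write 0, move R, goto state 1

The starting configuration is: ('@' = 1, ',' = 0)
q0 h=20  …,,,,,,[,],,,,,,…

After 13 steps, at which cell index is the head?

0) q0 h=20  …,,,,,,[,],,,,,,…
1) q1 h=21  …,,,,,@[,],,,,,,…
2) q0 h=20  …,,,,,,[@],,,,,,…
3) q1 h=19  …,,,,,,[,],,,,,,…
4) q0 h=18  …,,,,,,[,],,,,,,…
5) q1 h=19  …,,,,,@[,],,,,,,…
6) q0 h=18  …,,,,,,[@],,,,,,…
7) q1 h=17  …,,,,,,[,],,,,,,…
8) q0 h=16  …,,,,,,[,],,,,,,…
9) q1 h=17  …,,,,,@[,],,,,,,…
10) q0 h=16  …,,,,,,[@],,,,,,…
11) q1 h=15  …,,,,,,[,],,,,,,…
12) q0 h=14  …,,,,,,[,],,,,,,…
13) q1 h=15  …,,,,,@[,],,,,,,…

15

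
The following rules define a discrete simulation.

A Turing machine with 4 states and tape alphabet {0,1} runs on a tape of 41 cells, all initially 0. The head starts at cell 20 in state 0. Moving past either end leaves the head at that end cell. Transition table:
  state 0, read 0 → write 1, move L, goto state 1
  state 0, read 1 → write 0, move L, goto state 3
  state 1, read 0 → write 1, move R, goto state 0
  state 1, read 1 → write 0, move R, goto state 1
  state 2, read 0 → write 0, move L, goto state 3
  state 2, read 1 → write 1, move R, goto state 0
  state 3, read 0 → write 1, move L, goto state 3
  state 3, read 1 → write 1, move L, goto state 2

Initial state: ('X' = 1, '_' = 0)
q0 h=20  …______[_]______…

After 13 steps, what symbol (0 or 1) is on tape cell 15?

1

gen 0: q0 h=20  …______[_]______…
gen 1: q1 h=19  …______[_]X_____…
gen 2: q0 h=20  …_____X[X]______…
gen 3: q3 h=19  …______[X]______…
gen 4: q2 h=18  …______[_]X_____…
gen 5: q3 h=17  …______[_]_X____…
gen 6: q3 h=16  …______[_]X_X___…
gen 7: q3 h=15  …______[_]XX_X__…
gen 8: q3 h=14  …______[_]XXX_X_…
gen 9: q3 h=13  …______[_]XXXX_X…
gen 10: q3 h=12  …______[_]XXXXX_…
gen 11: q3 h=11  …______[_]XXXXXX…
gen 12: q3 h=10  …______[_]XXXXXX…
gen 13: q3 h= 9  …______[_]XXXXXX…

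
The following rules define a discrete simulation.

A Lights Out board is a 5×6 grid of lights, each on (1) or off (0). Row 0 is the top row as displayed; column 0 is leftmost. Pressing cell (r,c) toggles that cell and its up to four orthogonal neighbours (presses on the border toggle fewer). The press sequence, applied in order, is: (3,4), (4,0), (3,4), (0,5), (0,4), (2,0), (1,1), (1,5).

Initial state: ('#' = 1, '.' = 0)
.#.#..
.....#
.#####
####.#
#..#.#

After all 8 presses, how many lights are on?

0) .#.#..
.....#
.#####
####.#
#..#.#
1) .#.#..
.....#
.###.#
###.#.
#..###
2) .#.#..
.....#
.###.#
.##.#.
.#.###
3) .#.#..
.....#
.#####
.###.#
.#.#.#
4) .#.###
......
.#####
.###.#
.#.#.#
5) .#....
....#.
.#####
.###.#
.#.#.#
6) .#....
#...#.
#.####
####.#
.#.#.#
7) ......
.##.#.
######
####.#
.#.#.#
8) .....#
.##..#
#####.
####.#
.#.#.#

17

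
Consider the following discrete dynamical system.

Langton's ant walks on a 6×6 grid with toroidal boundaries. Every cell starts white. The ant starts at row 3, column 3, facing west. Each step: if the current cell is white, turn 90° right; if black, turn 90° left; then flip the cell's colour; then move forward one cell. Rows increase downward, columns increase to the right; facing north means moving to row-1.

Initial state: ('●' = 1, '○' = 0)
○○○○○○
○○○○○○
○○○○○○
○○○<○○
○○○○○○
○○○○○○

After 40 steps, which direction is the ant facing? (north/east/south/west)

t=0: ○○○○○○
○○○○○○
○○○○○○
○○○<○○
○○○○○○
○○○○○○
t=1: ○○○○○○
○○○○○○
○○○^○○
○○○●○○
○○○○○○
○○○○○○
t=2: ○○○○○○
○○○○○○
○○○●>○
○○○●○○
○○○○○○
○○○○○○
t=3: ○○○○○○
○○○○○○
○○○●●○
○○○●v○
○○○○○○
○○○○○○
t=4: ○○○○○○
○○○○○○
○○○●●○
○○○<●○
○○○○○○
○○○○○○
t=5: ○○○○○○
○○○○○○
○○○●●○
○○○○●○
○○○v○○
○○○○○○
t=6: ○○○○○○
○○○○○○
○○○●●○
○○○○●○
○○<●○○
○○○○○○
t=7: ○○○○○○
○○○○○○
○○○●●○
○○^○●○
○○●●○○
○○○○○○
t=8: ○○○○○○
○○○○○○
○○○●●○
○○●>●○
○○●●○○
○○○○○○
t=9: ○○○○○○
○○○○○○
○○○●●○
○○●●●○
○○●v○○
○○○○○○
t=10: ○○○○○○
○○○○○○
○○○●●○
○○●●●○
○○●○>○
○○○○○○
t=11: ○○○○○○
○○○○○○
○○○●●○
○○●●●○
○○●○●○
○○○○v○
t=12: ○○○○○○
○○○○○○
○○○●●○
○○●●●○
○○●○●○
○○○<●○
t=13: ○○○○○○
○○○○○○
○○○●●○
○○●●●○
○○●^●○
○○○●●○
t=14: ○○○○○○
○○○○○○
○○○●●○
○○●●●○
○○●●>○
○○○●●○
t=15: ○○○○○○
○○○○○○
○○○●●○
○○●●^○
○○●●○○
○○○●●○
t=16: ○○○○○○
○○○○○○
○○○●●○
○○●<○○
○○●●○○
○○○●●○
t=17: ○○○○○○
○○○○○○
○○○●●○
○○●○○○
○○●v○○
○○○●●○
t=18: ○○○○○○
○○○○○○
○○○●●○
○○●○○○
○○●○>○
○○○●●○
t=19: ○○○○○○
○○○○○○
○○○●●○
○○●○○○
○○●○●○
○○○●v○
t=20: ○○○○○○
○○○○○○
○○○●●○
○○●○○○
○○●○●○
○○○●○>
t=21: ○○○○○v
○○○○○○
○○○●●○
○○●○○○
○○●○●○
○○○●○●
t=22: ○○○○<●
○○○○○○
○○○●●○
○○●○○○
○○●○●○
○○○●○●
t=23: ○○○○●●
○○○○○○
○○○●●○
○○●○○○
○○●○●○
○○○●^●
t=24: ○○○○●●
○○○○○○
○○○●●○
○○●○○○
○○●○●○
○○○●●>
t=25: ○○○○●●
○○○○○○
○○○●●○
○○●○○○
○○●○●^
○○○●●○
t=26: ○○○○●●
○○○○○○
○○○●●○
○○●○○○
>○●○●●
○○○●●○
t=27: ○○○○●●
○○○○○○
○○○●●○
○○●○○○
●○●○●●
v○○●●○
t=28: ○○○○●●
○○○○○○
○○○●●○
○○●○○○
●○●○●●
●○○●●<
t=29: ○○○○●●
○○○○○○
○○○●●○
○○●○○○
●○●○●^
●○○●●●
t=30: ○○○○●●
○○○○○○
○○○●●○
○○●○○○
●○●○<○
●○○●●●
t=31: ○○○○●●
○○○○○○
○○○●●○
○○●○○○
●○●○○○
●○○●v●
t=32: ○○○○●●
○○○○○○
○○○●●○
○○●○○○
●○●○○○
●○○●○>
t=33: ○○○○●●
○○○○○○
○○○●●○
○○●○○○
●○●○○^
●○○●○○
t=34: ○○○○●●
○○○○○○
○○○●●○
○○●○○○
>○●○○●
●○○●○○
t=35: ○○○○●●
○○○○○○
○○○●●○
^○●○○○
○○●○○●
●○○●○○
t=36: ○○○○●●
○○○○○○
○○○●●○
●>●○○○
○○●○○●
●○○●○○
t=37: ○○○○●●
○○○○○○
○○○●●○
●●●○○○
○v●○○●
●○○●○○
t=38: ○○○○●●
○○○○○○
○○○●●○
●●●○○○
<●●○○●
●○○●○○
t=39: ○○○○●●
○○○○○○
○○○●●○
^●●○○○
●●●○○●
●○○●○○
t=40: ○○○○●●
○○○○○○
○○○●●○
○●●○○<
●●●○○●
●○○●○○

west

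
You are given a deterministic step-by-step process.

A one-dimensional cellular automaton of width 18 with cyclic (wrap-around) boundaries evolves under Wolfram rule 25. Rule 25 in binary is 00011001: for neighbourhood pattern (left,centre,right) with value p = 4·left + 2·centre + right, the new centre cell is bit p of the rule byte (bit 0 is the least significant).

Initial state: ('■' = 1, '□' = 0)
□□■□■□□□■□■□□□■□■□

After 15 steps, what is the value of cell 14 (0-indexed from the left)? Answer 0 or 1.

[0] □□■□■□□□■□■□□□■□■□
[1] ■□□□□■■□□□□■■□□□□■
[2] □■■■□■□■■■□■□■■■□■
[3] □■□□□□□■□□□□□■□□□□
[4] □□■■■■□□■■■■□□■■■■
[5] ■□■□□□■□■□□□■□■□□□
[6] □□□■■□□□□■■□□□□■■□
[7] ■■□■□■■■□■□■■■□■□■
[8] □□□□□■□□□□□■□□□□□■
[9] ■■■■□□■■■■□□■■■■□□
[10] ■□□□■□■□□□■□■□□□■□
[11] □■■□□□□■■□□□□■■□□□
[12] □■□■■■□■□■■■□■□■■■
[13] □□□■□□□□□■□□□□□■□□
[14] ■■□□■■■■□□■■■■□□■■
[15] □□■□■□□□■□■□□□■□■□

1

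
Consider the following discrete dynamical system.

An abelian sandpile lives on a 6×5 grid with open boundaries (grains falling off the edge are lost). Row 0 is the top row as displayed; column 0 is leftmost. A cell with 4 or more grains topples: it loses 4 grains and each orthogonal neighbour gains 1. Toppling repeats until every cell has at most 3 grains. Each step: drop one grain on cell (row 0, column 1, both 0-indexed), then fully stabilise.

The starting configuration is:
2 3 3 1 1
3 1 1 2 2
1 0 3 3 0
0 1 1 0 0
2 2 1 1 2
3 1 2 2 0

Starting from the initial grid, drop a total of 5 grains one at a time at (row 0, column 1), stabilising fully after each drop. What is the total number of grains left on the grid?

k=0  2 3 3 1 1
3 1 1 2 2
1 0 3 3 0
0 1 1 0 0
2 2 1 1 2
3 1 2 2 0
k=1  3 1 0 2 1
3 2 2 2 2
1 0 3 3 0
0 1 1 0 0
2 2 1 1 2
3 1 2 2 0
k=2  3 2 0 2 1
3 2 2 2 2
1 0 3 3 0
0 1 1 0 0
2 2 1 1 2
3 1 2 2 0
k=3  3 3 0 2 1
3 2 2 2 2
1 0 3 3 0
0 1 1 0 0
2 2 1 1 2
3 1 2 2 0
k=4  1 2 1 2 1
1 0 3 2 2
2 1 3 3 0
0 1 1 0 0
2 2 1 1 2
3 1 2 2 0
k=5  1 3 1 2 1
1 0 3 2 2
2 1 3 3 0
0 1 1 0 0
2 2 1 1 2
3 1 2 2 0

43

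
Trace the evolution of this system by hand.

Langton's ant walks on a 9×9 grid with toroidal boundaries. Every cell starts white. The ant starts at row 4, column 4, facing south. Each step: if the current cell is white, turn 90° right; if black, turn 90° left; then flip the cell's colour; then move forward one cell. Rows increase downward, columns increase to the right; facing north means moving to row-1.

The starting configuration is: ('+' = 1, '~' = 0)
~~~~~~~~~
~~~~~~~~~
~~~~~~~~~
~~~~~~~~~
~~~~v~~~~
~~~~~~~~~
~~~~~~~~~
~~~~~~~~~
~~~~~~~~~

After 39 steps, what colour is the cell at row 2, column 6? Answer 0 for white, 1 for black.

0

step 0: ~~~~~~~~~
~~~~~~~~~
~~~~~~~~~
~~~~~~~~~
~~~~v~~~~
~~~~~~~~~
~~~~~~~~~
~~~~~~~~~
~~~~~~~~~
step 1: ~~~~~~~~~
~~~~~~~~~
~~~~~~~~~
~~~~~~~~~
~~~<+~~~~
~~~~~~~~~
~~~~~~~~~
~~~~~~~~~
~~~~~~~~~
step 2: ~~~~~~~~~
~~~~~~~~~
~~~~~~~~~
~~~^~~~~~
~~~++~~~~
~~~~~~~~~
~~~~~~~~~
~~~~~~~~~
~~~~~~~~~
step 3: ~~~~~~~~~
~~~~~~~~~
~~~~~~~~~
~~~+>~~~~
~~~++~~~~
~~~~~~~~~
~~~~~~~~~
~~~~~~~~~
~~~~~~~~~
step 4: ~~~~~~~~~
~~~~~~~~~
~~~~~~~~~
~~~++~~~~
~~~+v~~~~
~~~~~~~~~
~~~~~~~~~
~~~~~~~~~
~~~~~~~~~
step 5: ~~~~~~~~~
~~~~~~~~~
~~~~~~~~~
~~~++~~~~
~~~+~>~~~
~~~~~~~~~
~~~~~~~~~
~~~~~~~~~
~~~~~~~~~
step 6: ~~~~~~~~~
~~~~~~~~~
~~~~~~~~~
~~~++~~~~
~~~+~+~~~
~~~~~v~~~
~~~~~~~~~
~~~~~~~~~
~~~~~~~~~
step 7: ~~~~~~~~~
~~~~~~~~~
~~~~~~~~~
~~~++~~~~
~~~+~+~~~
~~~~<+~~~
~~~~~~~~~
~~~~~~~~~
~~~~~~~~~
step 8: ~~~~~~~~~
~~~~~~~~~
~~~~~~~~~
~~~++~~~~
~~~+^+~~~
~~~~++~~~
~~~~~~~~~
~~~~~~~~~
~~~~~~~~~
step 9: ~~~~~~~~~
~~~~~~~~~
~~~~~~~~~
~~~++~~~~
~~~++>~~~
~~~~++~~~
~~~~~~~~~
~~~~~~~~~
~~~~~~~~~
step 10: ~~~~~~~~~
~~~~~~~~~
~~~~~~~~~
~~~++^~~~
~~~++~~~~
~~~~++~~~
~~~~~~~~~
~~~~~~~~~
~~~~~~~~~
step 11: ~~~~~~~~~
~~~~~~~~~
~~~~~~~~~
~~~+++>~~
~~~++~~~~
~~~~++~~~
~~~~~~~~~
~~~~~~~~~
~~~~~~~~~
step 12: ~~~~~~~~~
~~~~~~~~~
~~~~~~~~~
~~~++++~~
~~~++~v~~
~~~~++~~~
~~~~~~~~~
~~~~~~~~~
~~~~~~~~~
step 13: ~~~~~~~~~
~~~~~~~~~
~~~~~~~~~
~~~++++~~
~~~++<+~~
~~~~++~~~
~~~~~~~~~
~~~~~~~~~
~~~~~~~~~
step 14: ~~~~~~~~~
~~~~~~~~~
~~~~~~~~~
~~~++^+~~
~~~++++~~
~~~~++~~~
~~~~~~~~~
~~~~~~~~~
~~~~~~~~~
step 15: ~~~~~~~~~
~~~~~~~~~
~~~~~~~~~
~~~+<~+~~
~~~++++~~
~~~~++~~~
~~~~~~~~~
~~~~~~~~~
~~~~~~~~~
step 16: ~~~~~~~~~
~~~~~~~~~
~~~~~~~~~
~~~+~~+~~
~~~+v++~~
~~~~++~~~
~~~~~~~~~
~~~~~~~~~
~~~~~~~~~
step 17: ~~~~~~~~~
~~~~~~~~~
~~~~~~~~~
~~~+~~+~~
~~~+~>+~~
~~~~++~~~
~~~~~~~~~
~~~~~~~~~
~~~~~~~~~
step 18: ~~~~~~~~~
~~~~~~~~~
~~~~~~~~~
~~~+~^+~~
~~~+~~+~~
~~~~++~~~
~~~~~~~~~
~~~~~~~~~
~~~~~~~~~
step 19: ~~~~~~~~~
~~~~~~~~~
~~~~~~~~~
~~~+~+>~~
~~~+~~+~~
~~~~++~~~
~~~~~~~~~
~~~~~~~~~
~~~~~~~~~
step 20: ~~~~~~~~~
~~~~~~~~~
~~~~~~^~~
~~~+~+~~~
~~~+~~+~~
~~~~++~~~
~~~~~~~~~
~~~~~~~~~
~~~~~~~~~
step 21: ~~~~~~~~~
~~~~~~~~~
~~~~~~+>~
~~~+~+~~~
~~~+~~+~~
~~~~++~~~
~~~~~~~~~
~~~~~~~~~
~~~~~~~~~
step 22: ~~~~~~~~~
~~~~~~~~~
~~~~~~++~
~~~+~+~v~
~~~+~~+~~
~~~~++~~~
~~~~~~~~~
~~~~~~~~~
~~~~~~~~~
step 23: ~~~~~~~~~
~~~~~~~~~
~~~~~~++~
~~~+~+<+~
~~~+~~+~~
~~~~++~~~
~~~~~~~~~
~~~~~~~~~
~~~~~~~~~
step 24: ~~~~~~~~~
~~~~~~~~~
~~~~~~^+~
~~~+~+++~
~~~+~~+~~
~~~~++~~~
~~~~~~~~~
~~~~~~~~~
~~~~~~~~~
step 25: ~~~~~~~~~
~~~~~~~~~
~~~~~<~+~
~~~+~+++~
~~~+~~+~~
~~~~++~~~
~~~~~~~~~
~~~~~~~~~
~~~~~~~~~
step 26: ~~~~~~~~~
~~~~~^~~~
~~~~~+~+~
~~~+~+++~
~~~+~~+~~
~~~~++~~~
~~~~~~~~~
~~~~~~~~~
~~~~~~~~~
step 27: ~~~~~~~~~
~~~~~+>~~
~~~~~+~+~
~~~+~+++~
~~~+~~+~~
~~~~++~~~
~~~~~~~~~
~~~~~~~~~
~~~~~~~~~
step 28: ~~~~~~~~~
~~~~~++~~
~~~~~+v+~
~~~+~+++~
~~~+~~+~~
~~~~++~~~
~~~~~~~~~
~~~~~~~~~
~~~~~~~~~
step 29: ~~~~~~~~~
~~~~~++~~
~~~~~<++~
~~~+~+++~
~~~+~~+~~
~~~~++~~~
~~~~~~~~~
~~~~~~~~~
~~~~~~~~~
step 30: ~~~~~~~~~
~~~~~++~~
~~~~~~++~
~~~+~v++~
~~~+~~+~~
~~~~++~~~
~~~~~~~~~
~~~~~~~~~
~~~~~~~~~
step 31: ~~~~~~~~~
~~~~~++~~
~~~~~~++~
~~~+~~>+~
~~~+~~+~~
~~~~++~~~
~~~~~~~~~
~~~~~~~~~
~~~~~~~~~
step 32: ~~~~~~~~~
~~~~~++~~
~~~~~~^+~
~~~+~~~+~
~~~+~~+~~
~~~~++~~~
~~~~~~~~~
~~~~~~~~~
~~~~~~~~~
step 33: ~~~~~~~~~
~~~~~++~~
~~~~~<~+~
~~~+~~~+~
~~~+~~+~~
~~~~++~~~
~~~~~~~~~
~~~~~~~~~
~~~~~~~~~
step 34: ~~~~~~~~~
~~~~~^+~~
~~~~~+~+~
~~~+~~~+~
~~~+~~+~~
~~~~++~~~
~~~~~~~~~
~~~~~~~~~
~~~~~~~~~
step 35: ~~~~~~~~~
~~~~<~+~~
~~~~~+~+~
~~~+~~~+~
~~~+~~+~~
~~~~++~~~
~~~~~~~~~
~~~~~~~~~
~~~~~~~~~
step 36: ~~~~^~~~~
~~~~+~+~~
~~~~~+~+~
~~~+~~~+~
~~~+~~+~~
~~~~++~~~
~~~~~~~~~
~~~~~~~~~
~~~~~~~~~
step 37: ~~~~+>~~~
~~~~+~+~~
~~~~~+~+~
~~~+~~~+~
~~~+~~+~~
~~~~++~~~
~~~~~~~~~
~~~~~~~~~
~~~~~~~~~
step 38: ~~~~++~~~
~~~~+v+~~
~~~~~+~+~
~~~+~~~+~
~~~+~~+~~
~~~~++~~~
~~~~~~~~~
~~~~~~~~~
~~~~~~~~~
step 39: ~~~~++~~~
~~~~<++~~
~~~~~+~+~
~~~+~~~+~
~~~+~~+~~
~~~~++~~~
~~~~~~~~~
~~~~~~~~~
~~~~~~~~~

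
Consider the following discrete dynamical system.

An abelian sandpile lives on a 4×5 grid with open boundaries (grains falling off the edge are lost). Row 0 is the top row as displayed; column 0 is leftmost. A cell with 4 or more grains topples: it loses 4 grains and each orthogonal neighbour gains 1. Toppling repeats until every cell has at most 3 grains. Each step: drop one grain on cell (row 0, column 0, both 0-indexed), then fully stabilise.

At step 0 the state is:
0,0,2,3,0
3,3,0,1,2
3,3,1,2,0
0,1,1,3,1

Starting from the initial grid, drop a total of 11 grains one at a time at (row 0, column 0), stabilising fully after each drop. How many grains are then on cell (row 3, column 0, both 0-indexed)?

1

[0] 0,0,2,3,0
3,3,0,1,2
3,3,1,2,0
0,1,1,3,1
[1] 1,0,2,3,0
3,3,0,1,2
3,3,1,2,0
0,1,1,3,1
[2] 2,0,2,3,0
3,3,0,1,2
3,3,1,2,0
0,1,1,3,1
[3] 3,0,2,3,0
3,3,0,1,2
3,3,1,2,0
0,1,1,3,1
[4] 1,2,2,3,0
2,1,1,1,2
1,1,2,2,0
1,2,1,3,1
[5] 2,2,2,3,0
2,1,1,1,2
1,1,2,2,0
1,2,1,3,1
[6] 3,2,2,3,0
2,1,1,1,2
1,1,2,2,0
1,2,1,3,1
[7] 0,3,2,3,0
3,1,1,1,2
1,1,2,2,0
1,2,1,3,1
[8] 1,3,2,3,0
3,1,1,1,2
1,1,2,2,0
1,2,1,3,1
[9] 2,3,2,3,0
3,1,1,1,2
1,1,2,2,0
1,2,1,3,1
[10] 3,3,2,3,0
3,1,1,1,2
1,1,2,2,0
1,2,1,3,1
[11] 2,0,3,3,0
0,3,1,1,2
2,1,2,2,0
1,2,1,3,1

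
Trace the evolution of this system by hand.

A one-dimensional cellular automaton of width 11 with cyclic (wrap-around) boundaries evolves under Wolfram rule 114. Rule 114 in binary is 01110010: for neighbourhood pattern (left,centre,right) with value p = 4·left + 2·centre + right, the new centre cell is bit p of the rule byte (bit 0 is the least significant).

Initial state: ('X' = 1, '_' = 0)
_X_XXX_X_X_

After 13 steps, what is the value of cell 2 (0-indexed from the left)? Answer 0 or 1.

0

0) _X_XXX_X_X_
1) X_X__XX_X_X
2) XX_XX_XX_X_
3) _XX_XX_XX_X
4) X_XX_XX_XX_
5) _X_XX_XX_XX
6) X_X_XX_XX_X
7) XX_X_XX_XX_
8) _XX_X_XX_XX
9) X_XX_X_XX_X
10) XX_XX_X_XX_
11) _XX_XX_X_XX
12) X_XX_XX_X_X
13) XX_XX_XX_X_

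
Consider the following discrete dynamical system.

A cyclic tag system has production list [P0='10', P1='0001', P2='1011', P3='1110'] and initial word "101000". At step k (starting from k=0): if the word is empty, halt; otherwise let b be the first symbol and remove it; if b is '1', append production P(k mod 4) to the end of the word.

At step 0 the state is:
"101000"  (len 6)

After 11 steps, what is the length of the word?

11

gen 0: "101000"  (len 6)
gen 1: "0100010"  (len 7)
gen 2: "100010"  (len 6)
gen 3: "000101011"  (len 9)
gen 4: "00101011"  (len 8)
gen 5: "0101011"  (len 7)
gen 6: "101011"  (len 6)
gen 7: "010111011"  (len 9)
gen 8: "10111011"  (len 8)
gen 9: "011101110"  (len 9)
gen 10: "11101110"  (len 8)
gen 11: "11011101011"  (len 11)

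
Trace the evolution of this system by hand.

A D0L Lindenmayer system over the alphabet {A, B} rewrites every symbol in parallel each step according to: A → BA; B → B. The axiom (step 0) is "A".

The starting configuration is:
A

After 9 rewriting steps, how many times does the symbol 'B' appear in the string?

gen 0: A
gen 1: BA
gen 2: BBA
gen 3: BBBA
gen 4: BBBBA
gen 5: BBBBBA
gen 6: BBBBBBA
gen 7: BBBBBBBA
gen 8: BBBBBBBBA
gen 9: BBBBBBBBBA

9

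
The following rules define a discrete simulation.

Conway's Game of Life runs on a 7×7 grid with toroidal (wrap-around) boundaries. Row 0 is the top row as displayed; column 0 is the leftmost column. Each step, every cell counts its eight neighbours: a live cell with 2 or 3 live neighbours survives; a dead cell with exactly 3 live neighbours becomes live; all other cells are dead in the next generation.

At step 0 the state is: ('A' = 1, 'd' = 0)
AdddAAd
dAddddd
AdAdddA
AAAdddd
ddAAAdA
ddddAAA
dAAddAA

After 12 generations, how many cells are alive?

11

[0] AdddAAd
dAddddd
AdAdddA
AAAdddd
ddAAAdA
ddddAAA
dAAddAA
[1] AdAdAAd
dAdddAd
ddAdddA
dddddAd
ddAdAdA
dAddddd
dAdAddd
[2] AdAAAAA
AAAAAAd
dddddAA
dddAdAA
dddddAd
AAdAddd
AAdAAdd
[3] ddddddd
ddddddd
dAddddd
ddddddd
AdAddAd
AAdAddA
ddddddd
[4] ddddddd
ddddddd
ddddddd
dAddddd
AdAdddd
AAAdddA
Adddddd
[5] ddddddd
ddddddd
ddddddd
dAddddd
ddAdddA
ddAdddA
AdddddA
[6] ddddddd
ddddddd
ddddddd
ddddddd
AAAdddd
dAdddAA
AdddddA
[7] ddddddd
ddddddd
ddddddd
dAddddd
AAAdddA
ddAddAd
AddddAA
[8] ddddddA
ddddddd
ddddddd
dAAdddd
AdAdddA
ddAddAd
dddddAA
[9] dddddAA
ddddddd
ddddddd
AAAdddd
AdAAddA
AAdddAd
dddddAA
[10] dddddAA
ddddddd
dAddddd
AdAAddA
dddAddd
dAAdAAd
ddddAdd
[11] dddddAd
ddddddd
AAAdddd
AAAAddd
AddddAA
ddAdAAd
dddAAdA
[12] ddddAAd
dAddddd
AddAddd
dddAddd
AddddAd
Adddddd
dddAddA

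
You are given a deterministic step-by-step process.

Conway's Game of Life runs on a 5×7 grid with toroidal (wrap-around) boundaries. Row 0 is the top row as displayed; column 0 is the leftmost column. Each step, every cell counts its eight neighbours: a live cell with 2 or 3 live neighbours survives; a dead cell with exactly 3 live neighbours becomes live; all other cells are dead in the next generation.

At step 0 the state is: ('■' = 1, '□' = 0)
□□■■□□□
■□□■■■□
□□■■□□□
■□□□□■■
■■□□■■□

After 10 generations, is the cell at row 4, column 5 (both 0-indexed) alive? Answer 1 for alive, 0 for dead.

t=0: □□■■□□□
■□□■■■□
□□■■□□□
■□□□□■■
■■□□■■□
t=1: ■□■□□□□
□■□□□□□
■■■■□□□
■□■■□■□
■■■■■■□
t=2: ■□□□■□■
□□□■□□□
■□□■■□■
□□□□□■□
■□□□□■□
t=3: ■□□□■■■
□□□■□□□
□□□■■■■
■□□□□■□
■□□□■■□
t=4: ■□□■□□□
■□□■□□□
□□□■□■■
■□□■□□□
■■□□□□□
t=5: ■□■□□□■
■□■■□□□
■□■■□□■
■■■□■□□
■■■□□□■
t=6: □□□□□□□
□□□□□□□
□□□□■□■
□□□□□■□
□□□□□■□
t=7: □□□□□□□
□□□□□□□
□□□□□■□
□□□□■■■
□□□□□□□
t=8: □□□□□□□
□□□□□□□
□□□□■■■
□□□□■■■
□□□□□■□
t=9: □□□□□□□
□□□□□■□
□□□□■□■
□□□□□□□
□□□□■■■
t=10: □□□□■□■
□□□□□■□
□□□□□■□
□□□□■□■
□□□□□■□

1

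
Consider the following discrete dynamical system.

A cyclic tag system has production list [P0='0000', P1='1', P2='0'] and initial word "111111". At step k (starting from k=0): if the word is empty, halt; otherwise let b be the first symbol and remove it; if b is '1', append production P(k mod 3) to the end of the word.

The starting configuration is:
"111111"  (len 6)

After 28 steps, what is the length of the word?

gen 0: "111111"  (len 6)
gen 1: "111110000"  (len 9)
gen 2: "111100001"  (len 9)
gen 3: "111000010"  (len 9)
gen 4: "110000100000"  (len 12)
gen 5: "100001000001"  (len 12)
gen 6: "000010000010"  (len 12)
gen 7: "00010000010"  (len 11)
gen 8: "0010000010"  (len 10)
gen 9: "010000010"  (len 9)
gen 10: "10000010"  (len 8)
gen 11: "00000101"  (len 8)
gen 12: "0000101"  (len 7)
gen 13: "000101"  (len 6)
gen 14: "00101"  (len 5)
gen 15: "0101"  (len 4)
gen 16: "101"  (len 3)
gen 17: "011"  (len 3)
gen 18: "11"  (len 2)
gen 19: "10000"  (len 5)
gen 20: "00001"  (len 5)
gen 21: "0001"  (len 4)
gen 22: "001"  (len 3)
gen 23: "01"  (len 2)
gen 24: "1"  (len 1)
gen 25: "0000"  (len 4)
gen 26: "000"  (len 3)
gen 27: "00"  (len 2)
gen 28: "0"  (len 1)

1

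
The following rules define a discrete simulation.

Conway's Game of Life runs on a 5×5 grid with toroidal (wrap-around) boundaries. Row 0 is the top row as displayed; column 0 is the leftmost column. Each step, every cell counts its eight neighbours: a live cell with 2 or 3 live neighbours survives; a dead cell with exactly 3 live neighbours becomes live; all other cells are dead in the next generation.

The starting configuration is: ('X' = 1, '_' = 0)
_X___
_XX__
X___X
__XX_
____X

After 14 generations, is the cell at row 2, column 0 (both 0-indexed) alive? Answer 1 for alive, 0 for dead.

1

0) _X___
_XX__
X___X
__XX_
____X
1) XXX__
_XX__
X___X
X__X_
__XX_
2) X____
__XXX
X_XXX
XXXX_
X__X_
3) XXX__
__X__
_____
_____
X__X_
4) X_XXX
__X__
_____
_____
X_X_X
5) X_X__
_XX_X
_____
_____
X_X__
6) X_X_X
XXXX_
_____
_____
_____
7) X_X_X
X_XX_
_XX__
_____
_____
8) X_X_X
X____
_XXX_
_____
_____
9) XX__X
X____
_XX__
__X__
_____
10) XX__X
__X_X
_XX__
_XX__
XX___
11) __XXX
__X_X
X____
_____
____X
12) X_X_X
XXX_X
_____
_____
____X
13) __X__
__X_X
XX___
_____
X__XX
14) XXX__
X_XX_
XX___
_X___
___XX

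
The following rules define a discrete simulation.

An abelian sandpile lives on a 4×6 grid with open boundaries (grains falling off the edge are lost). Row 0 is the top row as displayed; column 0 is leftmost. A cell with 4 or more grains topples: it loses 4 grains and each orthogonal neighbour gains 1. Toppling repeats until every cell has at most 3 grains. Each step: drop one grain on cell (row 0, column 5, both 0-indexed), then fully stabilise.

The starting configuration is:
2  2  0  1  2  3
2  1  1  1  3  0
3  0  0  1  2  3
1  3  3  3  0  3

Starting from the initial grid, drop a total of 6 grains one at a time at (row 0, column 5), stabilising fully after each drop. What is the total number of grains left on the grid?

41

t=0: 2  2  0  1  2  3
2  1  1  1  3  0
3  0  0  1  2  3
1  3  3  3  0  3
t=1: 2  2  0  1  3  0
2  1  1  1  3  1
3  0  0  1  2  3
1  3  3  3  0  3
t=2: 2  2  0  1  3  1
2  1  1  1  3  1
3  0  0  1  2  3
1  3  3  3  0  3
t=3: 2  2  0  1  3  2
2  1  1  1  3  1
3  0  0  1  2  3
1  3  3  3  0  3
t=4: 2  2  0  1  3  3
2  1  1  1  3  1
3  0  0  1  2  3
1  3  3  3  0  3
t=5: 2  2  0  2  1  1
2  1  1  2  0  3
3  0  0  1  3  3
1  3  3  3  0  3
t=6: 2  2  0  2  1  2
2  1  1  2  0  3
3  0  0  1  3  3
1  3  3  3  0  3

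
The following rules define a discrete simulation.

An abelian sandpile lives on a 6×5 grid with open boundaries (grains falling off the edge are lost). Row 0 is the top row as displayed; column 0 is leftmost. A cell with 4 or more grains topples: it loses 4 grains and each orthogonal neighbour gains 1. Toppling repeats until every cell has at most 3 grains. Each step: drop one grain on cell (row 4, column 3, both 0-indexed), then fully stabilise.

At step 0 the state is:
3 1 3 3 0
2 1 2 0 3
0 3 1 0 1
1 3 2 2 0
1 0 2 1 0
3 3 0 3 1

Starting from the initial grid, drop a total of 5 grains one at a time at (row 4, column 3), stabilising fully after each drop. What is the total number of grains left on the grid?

49

gen 0: 3 1 3 3 0
2 1 2 0 3
0 3 1 0 1
1 3 2 2 0
1 0 2 1 0
3 3 0 3 1
gen 1: 3 1 3 3 0
2 1 2 0 3
0 3 1 0 1
1 3 2 2 0
1 0 2 2 0
3 3 0 3 1
gen 2: 3 1 3 3 0
2 1 2 0 3
0 3 1 0 1
1 3 2 2 0
1 0 2 3 0
3 3 0 3 1
gen 3: 3 1 3 3 0
2 1 2 0 3
0 3 1 0 1
1 3 2 3 0
1 0 3 1 1
3 3 1 0 2
gen 4: 3 1 3 3 0
2 1 2 0 3
0 3 1 0 1
1 3 2 3 0
1 0 3 2 1
3 3 1 0 2
gen 5: 3 1 3 3 0
2 1 2 0 3
0 3 1 0 1
1 3 2 3 0
1 0 3 3 1
3 3 1 0 2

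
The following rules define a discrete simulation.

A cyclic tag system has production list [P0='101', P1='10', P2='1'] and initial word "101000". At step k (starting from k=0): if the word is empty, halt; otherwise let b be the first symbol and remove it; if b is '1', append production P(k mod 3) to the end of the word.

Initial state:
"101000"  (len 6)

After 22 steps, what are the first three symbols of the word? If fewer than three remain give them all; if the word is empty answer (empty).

k=0  "101000"  (len 6)
k=1  "01000101"  (len 8)
k=2  "1000101"  (len 7)
k=3  "0001011"  (len 7)
k=4  "001011"  (len 6)
k=5  "01011"  (len 5)
k=6  "1011"  (len 4)
k=7  "011101"  (len 6)
k=8  "11101"  (len 5)
k=9  "11011"  (len 5)
k=10  "1011101"  (len 7)
k=11  "01110110"  (len 8)
k=12  "1110110"  (len 7)
k=13  "110110101"  (len 9)
k=14  "1011010110"  (len 10)
k=15  "0110101101"  (len 10)
k=16  "110101101"  (len 9)
k=17  "1010110110"  (len 10)
k=18  "0101101101"  (len 10)
k=19  "101101101"  (len 9)
k=20  "0110110110"  (len 10)
k=21  "110110110"  (len 9)
k=22  "10110110101"  (len 11)

101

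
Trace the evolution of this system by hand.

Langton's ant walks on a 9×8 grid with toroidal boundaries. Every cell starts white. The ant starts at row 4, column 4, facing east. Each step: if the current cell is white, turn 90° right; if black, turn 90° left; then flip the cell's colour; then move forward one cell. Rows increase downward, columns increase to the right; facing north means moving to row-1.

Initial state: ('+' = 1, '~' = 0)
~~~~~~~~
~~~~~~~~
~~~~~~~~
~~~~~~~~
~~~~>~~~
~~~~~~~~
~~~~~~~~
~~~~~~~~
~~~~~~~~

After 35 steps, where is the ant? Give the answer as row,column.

step 0: ~~~~~~~~
~~~~~~~~
~~~~~~~~
~~~~~~~~
~~~~>~~~
~~~~~~~~
~~~~~~~~
~~~~~~~~
~~~~~~~~
step 1: ~~~~~~~~
~~~~~~~~
~~~~~~~~
~~~~~~~~
~~~~+~~~
~~~~v~~~
~~~~~~~~
~~~~~~~~
~~~~~~~~
step 2: ~~~~~~~~
~~~~~~~~
~~~~~~~~
~~~~~~~~
~~~~+~~~
~~~<+~~~
~~~~~~~~
~~~~~~~~
~~~~~~~~
step 3: ~~~~~~~~
~~~~~~~~
~~~~~~~~
~~~~~~~~
~~~^+~~~
~~~++~~~
~~~~~~~~
~~~~~~~~
~~~~~~~~
step 4: ~~~~~~~~
~~~~~~~~
~~~~~~~~
~~~~~~~~
~~~+>~~~
~~~++~~~
~~~~~~~~
~~~~~~~~
~~~~~~~~
step 5: ~~~~~~~~
~~~~~~~~
~~~~~~~~
~~~~^~~~
~~~+~~~~
~~~++~~~
~~~~~~~~
~~~~~~~~
~~~~~~~~
step 6: ~~~~~~~~
~~~~~~~~
~~~~~~~~
~~~~+>~~
~~~+~~~~
~~~++~~~
~~~~~~~~
~~~~~~~~
~~~~~~~~
step 7: ~~~~~~~~
~~~~~~~~
~~~~~~~~
~~~~++~~
~~~+~v~~
~~~++~~~
~~~~~~~~
~~~~~~~~
~~~~~~~~
step 8: ~~~~~~~~
~~~~~~~~
~~~~~~~~
~~~~++~~
~~~+<+~~
~~~++~~~
~~~~~~~~
~~~~~~~~
~~~~~~~~
step 9: ~~~~~~~~
~~~~~~~~
~~~~~~~~
~~~~^+~~
~~~+++~~
~~~++~~~
~~~~~~~~
~~~~~~~~
~~~~~~~~
step 10: ~~~~~~~~
~~~~~~~~
~~~~~~~~
~~~<~+~~
~~~+++~~
~~~++~~~
~~~~~~~~
~~~~~~~~
~~~~~~~~
step 11: ~~~~~~~~
~~~~~~~~
~~~^~~~~
~~~+~+~~
~~~+++~~
~~~++~~~
~~~~~~~~
~~~~~~~~
~~~~~~~~
step 12: ~~~~~~~~
~~~~~~~~
~~~+>~~~
~~~+~+~~
~~~+++~~
~~~++~~~
~~~~~~~~
~~~~~~~~
~~~~~~~~
step 13: ~~~~~~~~
~~~~~~~~
~~~++~~~
~~~+v+~~
~~~+++~~
~~~++~~~
~~~~~~~~
~~~~~~~~
~~~~~~~~
step 14: ~~~~~~~~
~~~~~~~~
~~~++~~~
~~~<++~~
~~~+++~~
~~~++~~~
~~~~~~~~
~~~~~~~~
~~~~~~~~
step 15: ~~~~~~~~
~~~~~~~~
~~~++~~~
~~~~++~~
~~~v++~~
~~~++~~~
~~~~~~~~
~~~~~~~~
~~~~~~~~
step 16: ~~~~~~~~
~~~~~~~~
~~~++~~~
~~~~++~~
~~~~>+~~
~~~++~~~
~~~~~~~~
~~~~~~~~
~~~~~~~~
step 17: ~~~~~~~~
~~~~~~~~
~~~++~~~
~~~~^+~~
~~~~~+~~
~~~++~~~
~~~~~~~~
~~~~~~~~
~~~~~~~~
step 18: ~~~~~~~~
~~~~~~~~
~~~++~~~
~~~<~+~~
~~~~~+~~
~~~++~~~
~~~~~~~~
~~~~~~~~
~~~~~~~~
step 19: ~~~~~~~~
~~~~~~~~
~~~^+~~~
~~~+~+~~
~~~~~+~~
~~~++~~~
~~~~~~~~
~~~~~~~~
~~~~~~~~
step 20: ~~~~~~~~
~~~~~~~~
~~<~+~~~
~~~+~+~~
~~~~~+~~
~~~++~~~
~~~~~~~~
~~~~~~~~
~~~~~~~~
step 21: ~~~~~~~~
~~^~~~~~
~~+~+~~~
~~~+~+~~
~~~~~+~~
~~~++~~~
~~~~~~~~
~~~~~~~~
~~~~~~~~
step 22: ~~~~~~~~
~~+>~~~~
~~+~+~~~
~~~+~+~~
~~~~~+~~
~~~++~~~
~~~~~~~~
~~~~~~~~
~~~~~~~~
step 23: ~~~~~~~~
~~++~~~~
~~+v+~~~
~~~+~+~~
~~~~~+~~
~~~++~~~
~~~~~~~~
~~~~~~~~
~~~~~~~~
step 24: ~~~~~~~~
~~++~~~~
~~<++~~~
~~~+~+~~
~~~~~+~~
~~~++~~~
~~~~~~~~
~~~~~~~~
~~~~~~~~
step 25: ~~~~~~~~
~~++~~~~
~~~++~~~
~~v+~+~~
~~~~~+~~
~~~++~~~
~~~~~~~~
~~~~~~~~
~~~~~~~~
step 26: ~~~~~~~~
~~++~~~~
~~~++~~~
~<++~+~~
~~~~~+~~
~~~++~~~
~~~~~~~~
~~~~~~~~
~~~~~~~~
step 27: ~~~~~~~~
~~++~~~~
~^~++~~~
~+++~+~~
~~~~~+~~
~~~++~~~
~~~~~~~~
~~~~~~~~
~~~~~~~~
step 28: ~~~~~~~~
~~++~~~~
~+>++~~~
~+++~+~~
~~~~~+~~
~~~++~~~
~~~~~~~~
~~~~~~~~
~~~~~~~~
step 29: ~~~~~~~~
~~++~~~~
~++++~~~
~+v+~+~~
~~~~~+~~
~~~++~~~
~~~~~~~~
~~~~~~~~
~~~~~~~~
step 30: ~~~~~~~~
~~++~~~~
~++++~~~
~+~>~+~~
~~~~~+~~
~~~++~~~
~~~~~~~~
~~~~~~~~
~~~~~~~~
step 31: ~~~~~~~~
~~++~~~~
~++^+~~~
~+~~~+~~
~~~~~+~~
~~~++~~~
~~~~~~~~
~~~~~~~~
~~~~~~~~
step 32: ~~~~~~~~
~~++~~~~
~+<~+~~~
~+~~~+~~
~~~~~+~~
~~~++~~~
~~~~~~~~
~~~~~~~~
~~~~~~~~
step 33: ~~~~~~~~
~~++~~~~
~+~~+~~~
~+v~~+~~
~~~~~+~~
~~~++~~~
~~~~~~~~
~~~~~~~~
~~~~~~~~
step 34: ~~~~~~~~
~~++~~~~
~+~~+~~~
~<+~~+~~
~~~~~+~~
~~~++~~~
~~~~~~~~
~~~~~~~~
~~~~~~~~
step 35: ~~~~~~~~
~~++~~~~
~+~~+~~~
~~+~~+~~
~v~~~+~~
~~~++~~~
~~~~~~~~
~~~~~~~~
~~~~~~~~

4,1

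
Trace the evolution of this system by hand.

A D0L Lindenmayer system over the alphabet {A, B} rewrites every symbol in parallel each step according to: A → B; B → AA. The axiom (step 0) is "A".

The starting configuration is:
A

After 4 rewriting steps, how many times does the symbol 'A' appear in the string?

0) A
1) B
2) AA
3) BB
4) AAAA

4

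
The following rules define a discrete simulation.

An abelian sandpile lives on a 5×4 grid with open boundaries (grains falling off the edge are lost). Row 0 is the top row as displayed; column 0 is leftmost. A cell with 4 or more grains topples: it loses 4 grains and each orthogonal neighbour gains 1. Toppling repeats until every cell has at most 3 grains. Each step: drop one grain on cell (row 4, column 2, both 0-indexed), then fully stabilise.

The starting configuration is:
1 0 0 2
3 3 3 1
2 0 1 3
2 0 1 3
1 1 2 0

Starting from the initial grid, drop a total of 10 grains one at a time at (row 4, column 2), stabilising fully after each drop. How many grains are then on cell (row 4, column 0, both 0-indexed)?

2

0) 1 0 0 2
3 3 3 1
2 0 1 3
2 0 1 3
1 1 2 0
1) 1 0 0 2
3 3 3 1
2 0 1 3
2 0 1 3
1 1 3 0
2) 1 0 0 2
3 3 3 1
2 0 1 3
2 0 2 3
1 2 0 1
3) 1 0 0 2
3 3 3 1
2 0 1 3
2 0 2 3
1 2 1 1
4) 1 0 0 2
3 3 3 1
2 0 1 3
2 0 2 3
1 2 2 1
5) 1 0 0 2
3 3 3 1
2 0 1 3
2 0 2 3
1 2 3 1
6) 1 0 0 2
3 3 3 1
2 0 1 3
2 0 3 3
1 3 0 2
7) 1 0 0 2
3 3 3 1
2 0 1 3
2 0 3 3
1 3 1 2
8) 1 0 0 2
3 3 3 1
2 0 1 3
2 0 3 3
1 3 2 2
9) 1 0 0 2
3 3 3 1
2 0 1 3
2 0 3 3
1 3 3 2
10) 1 0 0 2
3 3 3 2
2 0 3 0
2 2 1 2
2 0 3 0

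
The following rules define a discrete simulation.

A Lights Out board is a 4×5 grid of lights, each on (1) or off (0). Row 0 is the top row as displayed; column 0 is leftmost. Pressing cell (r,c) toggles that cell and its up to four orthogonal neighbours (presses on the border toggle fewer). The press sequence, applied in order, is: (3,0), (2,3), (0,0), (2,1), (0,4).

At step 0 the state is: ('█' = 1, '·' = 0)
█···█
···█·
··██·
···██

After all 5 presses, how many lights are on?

10

t=0: █···█
···█·
··██·
···██
t=1: █···█
···█·
█·██·
██·██
t=2: █···█
·····
█···█
██··█
t=3: ·█··█
█····
█···█
██··█
t=4: ·█··█
██···
·██·█
█···█
t=5: ·█·█·
██··█
·██·█
█···█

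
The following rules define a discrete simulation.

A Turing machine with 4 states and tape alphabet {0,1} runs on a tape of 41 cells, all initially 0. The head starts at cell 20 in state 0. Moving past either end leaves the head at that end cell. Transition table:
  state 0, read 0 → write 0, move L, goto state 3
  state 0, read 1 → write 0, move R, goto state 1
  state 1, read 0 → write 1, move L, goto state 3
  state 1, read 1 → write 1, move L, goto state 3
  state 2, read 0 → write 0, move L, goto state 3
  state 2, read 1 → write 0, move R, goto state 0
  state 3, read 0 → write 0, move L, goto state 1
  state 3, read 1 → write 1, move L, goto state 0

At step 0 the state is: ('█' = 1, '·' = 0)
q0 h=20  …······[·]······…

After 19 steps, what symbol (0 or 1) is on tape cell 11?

gen 0: q0 h=20  …······[·]······…
gen 1: q3 h=19  …······[·]······…
gen 2: q1 h=18  …······[·]······…
gen 3: q3 h=17  …······[·]█·····…
gen 4: q1 h=16  …······[·]·█····…
gen 5: q3 h=15  …······[·]█·█···…
gen 6: q1 h=14  …······[·]·█·█··…
gen 7: q3 h=13  …······[·]█·█·█·…
gen 8: q1 h=12  …······[·]·█·█·█…
gen 9: q3 h=11  …······[·]█·█·█·…
gen 10: q1 h=10  …······[·]·█·█·█…
gen 11: q3 h= 9  …······[·]█·█·█·…
gen 12: q1 h= 8  …······[·]·█·█·█…
gen 13: q3 h= 7  …······[·]█·█·█·…
gen 14: q1 h= 6  |······[·]·█·█·█…
gen 15: q3 h= 5  |·····[·]█·█·█·…
gen 16: q1 h= 4  |····[·]·█·█·█…
gen 17: q3 h= 3  |···[·]█·█·█·…
gen 18: q1 h= 2  |··[·]·█·█·█…
gen 19: q3 h= 1  |·[·]█·█·█·…

0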